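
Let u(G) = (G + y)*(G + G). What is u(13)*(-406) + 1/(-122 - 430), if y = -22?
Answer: 52442207/552 ≈ 95004.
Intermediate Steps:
u(G) = 2*G*(-22 + G) (u(G) = (G - 22)*(G + G) = (-22 + G)*(2*G) = 2*G*(-22 + G))
u(13)*(-406) + 1/(-122 - 430) = (2*13*(-22 + 13))*(-406) + 1/(-122 - 430) = (2*13*(-9))*(-406) + 1/(-552) = -234*(-406) - 1/552 = 95004 - 1/552 = 52442207/552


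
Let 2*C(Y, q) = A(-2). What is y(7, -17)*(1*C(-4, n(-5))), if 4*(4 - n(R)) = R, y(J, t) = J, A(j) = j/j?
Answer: 7/2 ≈ 3.5000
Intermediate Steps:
A(j) = 1
n(R) = 4 - R/4
C(Y, q) = ½ (C(Y, q) = (½)*1 = ½)
y(7, -17)*(1*C(-4, n(-5))) = 7*(1*(½)) = 7*(½) = 7/2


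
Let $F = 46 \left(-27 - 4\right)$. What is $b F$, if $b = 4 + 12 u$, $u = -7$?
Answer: $114080$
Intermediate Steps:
$b = -80$ ($b = 4 + 12 \left(-7\right) = 4 - 84 = -80$)
$F = -1426$ ($F = 46 \left(-31\right) = -1426$)
$b F = \left(-80\right) \left(-1426\right) = 114080$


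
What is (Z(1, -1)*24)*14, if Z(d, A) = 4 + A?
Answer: 1008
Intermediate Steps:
(Z(1, -1)*24)*14 = ((4 - 1)*24)*14 = (3*24)*14 = 72*14 = 1008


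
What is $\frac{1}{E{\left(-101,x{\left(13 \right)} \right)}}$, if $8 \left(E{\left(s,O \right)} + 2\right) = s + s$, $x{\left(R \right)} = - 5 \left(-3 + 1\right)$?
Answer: $- \frac{4}{109} \approx -0.036697$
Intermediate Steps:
$x{\left(R \right)} = 10$ ($x{\left(R \right)} = \left(-5\right) \left(-2\right) = 10$)
$E{\left(s,O \right)} = -2 + \frac{s}{4}$ ($E{\left(s,O \right)} = -2 + \frac{s + s}{8} = -2 + \frac{2 s}{8} = -2 + \frac{s}{4}$)
$\frac{1}{E{\left(-101,x{\left(13 \right)} \right)}} = \frac{1}{-2 + \frac{1}{4} \left(-101\right)} = \frac{1}{-2 - \frac{101}{4}} = \frac{1}{- \frac{109}{4}} = - \frac{4}{109}$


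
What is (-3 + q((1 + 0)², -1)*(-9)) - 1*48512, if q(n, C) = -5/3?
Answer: -48500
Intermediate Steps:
q(n, C) = -5/3 (q(n, C) = -5*⅓ = -5/3)
(-3 + q((1 + 0)², -1)*(-9)) - 1*48512 = (-3 - 5/3*(-9)) - 1*48512 = (-3 + 15) - 48512 = 12 - 48512 = -48500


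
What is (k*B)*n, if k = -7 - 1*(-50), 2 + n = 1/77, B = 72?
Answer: -473688/77 ≈ -6151.8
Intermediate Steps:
n = -153/77 (n = -2 + 1/77 = -153/77 ≈ -1.9870)
k = 43 (k = -7 + 50 = 43)
(k*B)*n = (43*72)*(-153/77) = 3096*(-153/77) = -473688/77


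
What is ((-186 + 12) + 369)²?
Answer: 38025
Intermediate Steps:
((-186 + 12) + 369)² = (-174 + 369)² = 195² = 38025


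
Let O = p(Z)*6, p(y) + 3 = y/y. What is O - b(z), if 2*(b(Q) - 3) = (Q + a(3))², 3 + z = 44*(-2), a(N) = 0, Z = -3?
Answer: -8311/2 ≈ -4155.5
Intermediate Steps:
p(y) = -2 (p(y) = -3 + y/y = -3 + 1 = -2)
z = -91 (z = -3 + 44*(-2) = -3 - 88 = -91)
b(Q) = 3 + Q²/2 (b(Q) = 3 + (Q + 0)²/2 = 3 + Q²/2)
O = -12 (O = -2*6 = -12)
O - b(z) = -12 - (3 + (½)*(-91)²) = -12 - (3 + (½)*8281) = -12 - (3 + 8281/2) = -12 - 1*8287/2 = -12 - 8287/2 = -8311/2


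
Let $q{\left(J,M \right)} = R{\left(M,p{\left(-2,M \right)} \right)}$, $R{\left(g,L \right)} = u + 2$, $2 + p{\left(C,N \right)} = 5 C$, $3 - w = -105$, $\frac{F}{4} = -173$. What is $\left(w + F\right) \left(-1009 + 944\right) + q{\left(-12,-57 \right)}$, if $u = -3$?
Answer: $37959$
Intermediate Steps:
$F = -692$ ($F = 4 \left(-173\right) = -692$)
$w = 108$ ($w = 3 - -105 = 3 + 105 = 108$)
$p{\left(C,N \right)} = -2 + 5 C$
$R{\left(g,L \right)} = -1$ ($R{\left(g,L \right)} = -3 + 2 = -1$)
$q{\left(J,M \right)} = -1$
$\left(w + F\right) \left(-1009 + 944\right) + q{\left(-12,-57 \right)} = \left(108 - 692\right) \left(-1009 + 944\right) - 1 = \left(-584\right) \left(-65\right) - 1 = 37960 - 1 = 37959$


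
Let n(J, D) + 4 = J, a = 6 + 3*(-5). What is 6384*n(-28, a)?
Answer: -204288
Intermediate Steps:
a = -9 (a = 6 - 15 = -9)
n(J, D) = -4 + J
6384*n(-28, a) = 6384*(-4 - 28) = 6384*(-32) = -204288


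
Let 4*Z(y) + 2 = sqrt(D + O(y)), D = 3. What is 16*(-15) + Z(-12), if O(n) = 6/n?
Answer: -481/2 + sqrt(10)/8 ≈ -240.10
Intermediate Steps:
Z(y) = -1/2 + sqrt(3 + 6/y)/4
16*(-15) + Z(-12) = 16*(-15) + (-1/2 + sqrt(3)*sqrt((2 - 12)/(-12))/4) = -240 + (-1/2 + sqrt(3)*sqrt(-1/12*(-10))/4) = -240 + (-1/2 + sqrt(3)*sqrt(5/6)/4) = -240 + (-1/2 + sqrt(3)*(sqrt(30)/6)/4) = -240 + (-1/2 + sqrt(10)/8) = -481/2 + sqrt(10)/8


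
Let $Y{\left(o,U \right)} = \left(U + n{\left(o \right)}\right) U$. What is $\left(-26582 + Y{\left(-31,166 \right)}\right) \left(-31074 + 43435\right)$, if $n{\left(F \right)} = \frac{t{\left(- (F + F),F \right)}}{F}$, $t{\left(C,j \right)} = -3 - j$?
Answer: $\frac{315774106}{31} \approx 1.0186 \cdot 10^{7}$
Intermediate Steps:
$n{\left(F \right)} = \frac{-3 - F}{F}$
$Y{\left(o,U \right)} = U \left(U + \frac{-3 - o}{o}\right)$ ($Y{\left(o,U \right)} = \left(U + \frac{-3 - o}{o}\right) U = U \left(U + \frac{-3 - o}{o}\right)$)
$\left(-26582 + Y{\left(-31,166 \right)}\right) \left(-31074 + 43435\right) = \left(-26582 + \frac{166 \left(-3 - -31 + 166 \left(-31\right)\right)}{-31}\right) \left(-31074 + 43435\right) = \left(-26582 + 166 \left(- \frac{1}{31}\right) \left(-3 + 31 - 5146\right)\right) 12361 = \left(-26582 + 166 \left(- \frac{1}{31}\right) \left(-5118\right)\right) 12361 = \left(-26582 + \frac{849588}{31}\right) 12361 = \frac{25546}{31} \cdot 12361 = \frac{315774106}{31}$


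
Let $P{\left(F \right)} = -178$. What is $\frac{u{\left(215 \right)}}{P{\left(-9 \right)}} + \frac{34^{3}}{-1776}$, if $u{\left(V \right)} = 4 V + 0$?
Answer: $- \frac{532717}{19758} \approx -26.962$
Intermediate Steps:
$u{\left(V \right)} = 4 V$
$\frac{u{\left(215 \right)}}{P{\left(-9 \right)}} + \frac{34^{3}}{-1776} = \frac{4 \cdot 215}{-178} + \frac{34^{3}}{-1776} = 860 \left(- \frac{1}{178}\right) + 39304 \left(- \frac{1}{1776}\right) = - \frac{430}{89} - \frac{4913}{222} = - \frac{532717}{19758}$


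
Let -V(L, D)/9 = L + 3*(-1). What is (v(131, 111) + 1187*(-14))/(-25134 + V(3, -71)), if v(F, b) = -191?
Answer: 5603/8378 ≈ 0.66878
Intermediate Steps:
V(L, D) = 27 - 9*L (V(L, D) = -9*(L + 3*(-1)) = -9*(L - 3) = -9*(-3 + L) = 27 - 9*L)
(v(131, 111) + 1187*(-14))/(-25134 + V(3, -71)) = (-191 + 1187*(-14))/(-25134 + (27 - 9*3)) = (-191 - 16618)/(-25134 + (27 - 27)) = -16809/(-25134 + 0) = -16809/(-25134) = -16809*(-1/25134) = 5603/8378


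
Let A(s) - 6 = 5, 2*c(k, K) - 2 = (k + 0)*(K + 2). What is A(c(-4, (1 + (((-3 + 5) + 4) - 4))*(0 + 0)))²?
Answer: 121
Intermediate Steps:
c(k, K) = 1 + k*(2 + K)/2 (c(k, K) = 1 + ((k + 0)*(K + 2))/2 = 1 + (k*(2 + K))/2 = 1 + k*(2 + K)/2)
A(s) = 11 (A(s) = 6 + 5 = 11)
A(c(-4, (1 + (((-3 + 5) + 4) - 4))*(0 + 0)))² = 11² = 121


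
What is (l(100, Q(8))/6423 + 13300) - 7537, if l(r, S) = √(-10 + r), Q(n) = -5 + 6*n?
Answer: 5763 + √10/2141 ≈ 5763.0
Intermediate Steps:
(l(100, Q(8))/6423 + 13300) - 7537 = (√(-10 + 100)/6423 + 13300) - 7537 = (√90*(1/6423) + 13300) - 7537 = ((3*√10)*(1/6423) + 13300) - 7537 = (√10/2141 + 13300) - 7537 = (13300 + √10/2141) - 7537 = 5763 + √10/2141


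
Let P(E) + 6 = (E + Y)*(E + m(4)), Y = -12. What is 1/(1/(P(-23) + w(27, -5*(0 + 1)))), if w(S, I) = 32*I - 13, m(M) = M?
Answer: 486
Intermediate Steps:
w(S, I) = -13 + 32*I
P(E) = -6 + (-12 + E)*(4 + E) (P(E) = -6 + (E - 12)*(E + 4) = -6 + (-12 + E)*(4 + E))
1/(1/(P(-23) + w(27, -5*(0 + 1)))) = 1/(1/((-54 + (-23)**2 - 8*(-23)) + (-13 + 32*(-5*(0 + 1))))) = 1/(1/((-54 + 529 + 184) + (-13 + 32*(-5*1)))) = 1/(1/(659 + (-13 + 32*(-5)))) = 1/(1/(659 + (-13 - 160))) = 1/(1/(659 - 173)) = 1/(1/486) = 486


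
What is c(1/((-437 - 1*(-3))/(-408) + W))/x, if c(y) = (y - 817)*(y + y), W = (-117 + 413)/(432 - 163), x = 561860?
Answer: -2660651692734/1981009506507785 ≈ -0.0013431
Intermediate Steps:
W = 296/269 ≈ 1.1004
c(y) = 2*y*(-817 + y) (c(y) = (-817 + y)*(2*y) = 2*y*(-817 + y))
c(1/((-437 - 1*(-3))/(-408) + W))/x = (2*(-817 + 1/((-437 - 1*(-3))/(-408) + 296/269))/((-437 - 1*(-3))/(-408) + 296/269))/561860 = (2*(-817 + 1/((-437 + 3)*(-1/408) + 296/269))/((-437 + 3)*(-1/408) + 296/269))*(1/561860) = (2*(-817 + 1/(-434*(-1/408) + 296/269))/(-434*(-1/408) + 296/269))*(1/561860) = (2*(-817 + 1/(217/204 + 296/269))/(217/204 + 296/269))*(1/561860) = (2*(-817 + 1/(118757/54876))/(118757/54876))*(1/561860) = (2*(54876/118757)*(-817 + 54876/118757))*(1/561860) = (2*(54876/118757)*(-96969593/118757))*(1/561860) = -10642606770936/14103225049*1/561860 = -2660651692734/1981009506507785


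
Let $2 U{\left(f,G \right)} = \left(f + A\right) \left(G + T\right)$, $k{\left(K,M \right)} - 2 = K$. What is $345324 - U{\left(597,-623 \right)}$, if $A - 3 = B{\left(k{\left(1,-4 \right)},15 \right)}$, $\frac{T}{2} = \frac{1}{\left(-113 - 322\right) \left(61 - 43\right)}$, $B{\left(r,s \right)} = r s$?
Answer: $\frac{142569053}{261} \approx 5.4624 \cdot 10^{5}$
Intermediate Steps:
$k{\left(K,M \right)} = 2 + K$
$T = - \frac{1}{3915}$ ($T = \frac{2}{\left(-113 - 322\right) \left(61 - 43\right)} = \frac{2}{\left(-435\right) 18} = \frac{2}{-7830} = 2 \left(- \frac{1}{7830}\right) = - \frac{1}{3915} \approx -0.00025543$)
$A = 48$ ($A = 3 + \left(2 + 1\right) 15 = 3 + 3 \cdot 15 = 3 + 45 = 48$)
$U{\left(f,G \right)} = \frac{\left(48 + f\right) \left(- \frac{1}{3915} + G\right)}{2}$ ($U{\left(f,G \right)} = \frac{\left(f + 48\right) \left(G - \frac{1}{3915}\right)}{2} = \frac{\left(48 + f\right) \left(- \frac{1}{3915} + G\right)}{2}$)
$345324 - U{\left(597,-623 \right)} = 345324 - \left(- \frac{8}{1305} + 24 \left(-623\right) - \frac{199}{2610} + \frac{1}{2} \left(-623\right) 597\right) = 345324 - \left(- \frac{8}{1305} - 14952 - \frac{199}{2610} - \frac{371931}{2}\right) = 345324 - - \frac{52439489}{261} = 345324 + \frac{52439489}{261} = \frac{142569053}{261}$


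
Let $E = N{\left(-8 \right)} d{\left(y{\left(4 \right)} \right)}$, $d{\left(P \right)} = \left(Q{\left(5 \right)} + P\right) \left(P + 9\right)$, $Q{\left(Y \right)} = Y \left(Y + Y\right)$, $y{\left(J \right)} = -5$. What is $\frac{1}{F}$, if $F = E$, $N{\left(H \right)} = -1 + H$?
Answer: $- \frac{1}{1620} \approx -0.00061728$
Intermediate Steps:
$Q{\left(Y \right)} = 2 Y^{2}$ ($Q{\left(Y \right)} = Y 2 Y = 2 Y^{2}$)
$d{\left(P \right)} = \left(9 + P\right) \left(50 + P\right)$ ($d{\left(P \right)} = \left(2 \cdot 5^{2} + P\right) \left(P + 9\right) = \left(2 \cdot 25 + P\right) \left(9 + P\right) = \left(50 + P\right) \left(9 + P\right) = \left(9 + P\right) \left(50 + P\right)$)
$E = -1620$ ($E = \left(-1 - 8\right) \left(450 + \left(-5\right)^{2} + 59 \left(-5\right)\right) = - 9 \left(450 + 25 - 295\right) = \left(-9\right) 180 = -1620$)
$F = -1620$
$\frac{1}{F} = \frac{1}{-1620} = - \frac{1}{1620}$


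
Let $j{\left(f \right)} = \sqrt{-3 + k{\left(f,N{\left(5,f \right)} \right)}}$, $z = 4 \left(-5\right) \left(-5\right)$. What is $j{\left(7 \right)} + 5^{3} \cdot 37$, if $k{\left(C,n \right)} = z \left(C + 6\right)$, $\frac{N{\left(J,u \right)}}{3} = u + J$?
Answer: $4625 + \sqrt{1297} \approx 4661.0$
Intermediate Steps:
$z = 100$ ($z = \left(-20\right) \left(-5\right) = 100$)
$N{\left(J,u \right)} = 3 J + 3 u$ ($N{\left(J,u \right)} = 3 \left(u + J\right) = 3 \left(J + u\right) = 3 J + 3 u$)
$k{\left(C,n \right)} = 600 + 100 C$ ($k{\left(C,n \right)} = 100 \left(C + 6\right) = 100 \left(6 + C\right) = 600 + 100 C$)
$j{\left(f \right)} = \sqrt{597 + 100 f}$ ($j{\left(f \right)} = \sqrt{-3 + \left(600 + 100 f\right)} = \sqrt{597 + 100 f}$)
$j{\left(7 \right)} + 5^{3} \cdot 37 = \sqrt{597 + 100 \cdot 7} + 5^{3} \cdot 37 = \sqrt{597 + 700} + 125 \cdot 37 = \sqrt{1297} + 4625 = 4625 + \sqrt{1297}$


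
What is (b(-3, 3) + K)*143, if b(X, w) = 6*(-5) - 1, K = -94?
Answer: -17875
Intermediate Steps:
b(X, w) = -31 (b(X, w) = -30 - 1 = -31)
(b(-3, 3) + K)*143 = (-31 - 94)*143 = -125*143 = -17875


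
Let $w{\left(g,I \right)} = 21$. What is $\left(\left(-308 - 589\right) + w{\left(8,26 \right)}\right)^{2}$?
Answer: $767376$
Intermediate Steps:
$\left(\left(-308 - 589\right) + w{\left(8,26 \right)}\right)^{2} = \left(\left(-308 - 589\right) + 21\right)^{2} = \left(-897 + 21\right)^{2} = \left(-876\right)^{2} = 767376$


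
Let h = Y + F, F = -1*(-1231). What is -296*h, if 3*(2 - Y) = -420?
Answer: -406408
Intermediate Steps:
Y = 142 (Y = 2 - ⅓*(-420) = 2 + 140 = 142)
F = 1231
h = 1373 (h = 142 + 1231 = 1373)
-296*h = -296*1373 = -406408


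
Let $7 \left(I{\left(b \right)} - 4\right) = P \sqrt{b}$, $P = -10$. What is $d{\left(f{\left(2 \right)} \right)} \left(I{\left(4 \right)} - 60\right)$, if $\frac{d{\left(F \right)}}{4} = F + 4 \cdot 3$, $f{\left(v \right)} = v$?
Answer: $-3296$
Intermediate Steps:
$d{\left(F \right)} = 48 + 4 F$ ($d{\left(F \right)} = 4 \left(F + 4 \cdot 3\right) = 4 \left(F + 12\right) = 4 \left(12 + F\right) = 48 + 4 F$)
$I{\left(b \right)} = 4 - \frac{10 \sqrt{b}}{7}$ ($I{\left(b \right)} = 4 + \frac{\left(-10\right) \sqrt{b}}{7} = 4 - \frac{10 \sqrt{b}}{7}$)
$d{\left(f{\left(2 \right)} \right)} \left(I{\left(4 \right)} - 60\right) = \left(48 + 4 \cdot 2\right) \left(\left(4 - \frac{10 \sqrt{4}}{7}\right) - 60\right) = \left(48 + 8\right) \left(\left(4 - \frac{20}{7}\right) - 60\right) = 56 \left(\left(4 - \frac{20}{7}\right) - 60\right) = 56 \left(\frac{8}{7} - 60\right) = 56 \left(- \frac{412}{7}\right) = -3296$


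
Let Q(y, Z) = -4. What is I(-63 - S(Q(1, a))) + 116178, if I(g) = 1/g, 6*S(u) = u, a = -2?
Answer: 21725283/187 ≈ 1.1618e+5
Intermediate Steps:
S(u) = u/6
I(-63 - S(Q(1, a))) + 116178 = 1/(-63 - (-4)/6) + 116178 = 1/(-63 - 1*(-⅔)) + 116178 = 1/(-63 + ⅔) + 116178 = 1/(-187/3) + 116178 = -3/187 + 116178 = 21725283/187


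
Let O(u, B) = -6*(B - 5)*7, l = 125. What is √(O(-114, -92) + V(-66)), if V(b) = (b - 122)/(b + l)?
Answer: √14170502/59 ≈ 63.803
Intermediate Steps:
O(u, B) = 210 - 42*B (O(u, B) = -6*(-5 + B)*7 = (30 - 6*B)*7 = 210 - 42*B)
V(b) = (-122 + b)/(125 + b) (V(b) = (b - 122)/(b + 125) = (-122 + b)/(125 + b))
√(O(-114, -92) + V(-66)) = √((210 - 42*(-92)) + (-122 - 66)/(125 - 66)) = √((210 + 3864) - 188/59) = √(4074 + (1/59)*(-188)) = √(4074 - 188/59) = √(240178/59) = √14170502/59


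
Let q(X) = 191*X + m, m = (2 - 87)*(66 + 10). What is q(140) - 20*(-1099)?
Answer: 42260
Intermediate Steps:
m = -6460 (m = -85*76 = -6460)
q(X) = -6460 + 191*X (q(X) = 191*X - 6460 = -6460 + 191*X)
q(140) - 20*(-1099) = (-6460 + 191*140) - 20*(-1099) = (-6460 + 26740) - 1*(-21980) = 20280 + 21980 = 42260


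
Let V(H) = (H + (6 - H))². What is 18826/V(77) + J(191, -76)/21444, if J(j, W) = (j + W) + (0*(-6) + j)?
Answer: 8410745/16083 ≈ 522.96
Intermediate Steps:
V(H) = 36 (V(H) = 6² = 36)
J(j, W) = W + 2*j (J(j, W) = (W + j) + (0 + j) = (W + j) + j = W + 2*j)
18826/V(77) + J(191, -76)/21444 = 18826/36 + (-76 + 2*191)/21444 = 18826*(1/36) + (-76 + 382)*(1/21444) = 9413/18 + 306*(1/21444) = 9413/18 + 51/3574 = 8410745/16083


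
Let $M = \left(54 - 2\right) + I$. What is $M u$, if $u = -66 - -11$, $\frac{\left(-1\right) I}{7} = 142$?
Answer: $51810$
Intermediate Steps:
$I = -994$ ($I = \left(-7\right) 142 = -994$)
$M = -942$ ($M = \left(54 - 2\right) - 994 = 52 - 994 = -942$)
$u = -55$ ($u = -66 + 11 = -55$)
$M u = \left(-942\right) \left(-55\right) = 51810$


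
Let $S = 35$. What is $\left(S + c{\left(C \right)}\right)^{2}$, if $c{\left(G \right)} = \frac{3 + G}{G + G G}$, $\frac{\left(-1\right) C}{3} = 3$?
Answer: $\frac{175561}{144} \approx 1219.2$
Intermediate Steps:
$C = -9$ ($C = \left(-3\right) 3 = -9$)
$c{\left(G \right)} = \frac{3 + G}{G + G^{2}}$
$\left(S + c{\left(C \right)}\right)^{2} = \left(35 + \frac{3 - 9}{\left(-9\right) \left(1 - 9\right)}\right)^{2} = \left(35 - \frac{1}{9} \frac{1}{-8} \left(-6\right)\right)^{2} = \left(35 - \left(- \frac{1}{72}\right) \left(-6\right)\right)^{2} = \left(35 - \frac{1}{12}\right)^{2} = \left(\frac{419}{12}\right)^{2} = \frac{175561}{144}$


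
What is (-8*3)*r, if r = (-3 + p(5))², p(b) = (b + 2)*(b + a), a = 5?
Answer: -107736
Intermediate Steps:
p(b) = (2 + b)*(5 + b) (p(b) = (b + 2)*(b + 5) = (2 + b)*(5 + b))
r = 4489 (r = (-3 + (10 + 5² + 7*5))² = (-3 + (10 + 25 + 35))² = (-3 + 70)² = 67² = 4489)
(-8*3)*r = -8*3*4489 = -24*4489 = -107736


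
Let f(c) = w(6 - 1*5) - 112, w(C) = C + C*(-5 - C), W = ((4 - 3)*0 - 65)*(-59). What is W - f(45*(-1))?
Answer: 3952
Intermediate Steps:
W = 3835 (W = (1*0 - 65)*(-59) = (0 - 65)*(-59) = -65*(-59) = 3835)
f(c) = -117 (f(c) = -(6 - 1*5)*(4 + (6 - 1*5)) - 112 = -(6 - 5)*(4 + (6 - 5)) - 112 = -1*1*(4 + 1) - 112 = -1*1*5 - 112 = -5 - 112 = -117)
W - f(45*(-1)) = 3835 - 1*(-117) = 3835 + 117 = 3952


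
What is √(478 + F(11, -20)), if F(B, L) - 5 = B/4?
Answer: √1943/2 ≈ 22.040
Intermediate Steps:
F(B, L) = 5 + B/4
√(478 + F(11, -20)) = √(478 + (5 + (¼)*11)) = √(478 + (5 + 11/4)) = √(478 + 31/4) = √(1943/4) = √1943/2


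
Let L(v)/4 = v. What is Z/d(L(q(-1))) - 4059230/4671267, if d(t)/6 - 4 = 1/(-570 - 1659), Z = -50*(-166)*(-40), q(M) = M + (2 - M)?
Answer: -115236183456290/8328869061 ≈ -13836.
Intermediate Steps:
q(M) = 2
L(v) = 4*v
Z = -332000 (Z = 8300*(-40) = -332000)
d(t) = 17830/743 (d(t) = 24 + 6/(-570 - 1659) = 24 + 6/(-2229) = 24 + 6*(-1/2229) = 24 - 2/743 = 17830/743)
Z/d(L(q(-1))) - 4059230/4671267 = -332000/17830/743 - 4059230/4671267 = -332000*743/17830 - 4059230*1/4671267 = -24667600/1783 - 4059230/4671267 = -115236183456290/8328869061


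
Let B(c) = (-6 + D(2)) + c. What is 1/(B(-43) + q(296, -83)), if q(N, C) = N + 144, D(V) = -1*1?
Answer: 1/390 ≈ 0.0025641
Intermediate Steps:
D(V) = -1
B(c) = -7 + c (B(c) = (-6 - 1) + c = -7 + c)
q(N, C) = 144 + N
1/(B(-43) + q(296, -83)) = 1/((-7 - 43) + (144 + 296)) = 1/(-50 + 440) = 1/390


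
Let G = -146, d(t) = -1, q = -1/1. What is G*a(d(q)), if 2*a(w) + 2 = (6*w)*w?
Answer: -292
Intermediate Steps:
q = -1 (q = -1*1 = -1)
a(w) = -1 + 3*w² (a(w) = -1 + ((6*w)*w)/2 = -1 + (6*w²)/2 = -1 + 3*w²)
G*a(d(q)) = -146*(-1 + 3*(-1)²) = -146*(-1 + 3*1) = -146*(-1 + 3) = -146*2 = -292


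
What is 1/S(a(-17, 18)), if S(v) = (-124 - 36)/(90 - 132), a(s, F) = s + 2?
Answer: 21/80 ≈ 0.26250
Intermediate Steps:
a(s, F) = 2 + s
S(v) = 80/21 (S(v) = -160/(-42) = -160*(-1/42) = 80/21)
1/S(a(-17, 18)) = 1/(80/21) = 21/80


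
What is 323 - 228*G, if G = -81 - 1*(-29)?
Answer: 12179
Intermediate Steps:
G = -52 (G = -81 + 29 = -52)
323 - 228*G = 323 - 228*(-52) = 323 + 11856 = 12179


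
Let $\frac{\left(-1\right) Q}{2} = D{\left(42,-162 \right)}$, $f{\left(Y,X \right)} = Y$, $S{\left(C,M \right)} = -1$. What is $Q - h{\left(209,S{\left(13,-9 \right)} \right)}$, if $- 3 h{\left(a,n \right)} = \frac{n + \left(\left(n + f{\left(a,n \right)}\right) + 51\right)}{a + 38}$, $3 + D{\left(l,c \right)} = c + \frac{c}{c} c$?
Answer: $\frac{161624}{247} \approx 654.35$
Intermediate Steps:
$D{\left(l,c \right)} = -3 + 2 c$ ($D{\left(l,c \right)} = -3 + \left(c + \frac{c}{c} c\right) = -3 + \left(c + 1 c\right) = -3 + \left(c + c\right) = -3 + 2 c$)
$Q = 654$ ($Q = - 2 \left(-3 + 2 \left(-162\right)\right) = - 2 \left(-3 - 324\right) = \left(-2\right) \left(-327\right) = 654$)
$h{\left(a,n \right)} = - \frac{51 + a + 2 n}{3 \left(38 + a\right)}$ ($h{\left(a,n \right)} = - \frac{\left(n + \left(\left(n + a\right) + 51\right)\right) \frac{1}{a + 38}}{3} = - \frac{\left(n + \left(\left(a + n\right) + 51\right)\right) \frac{1}{38 + a}}{3} = - \frac{\left(n + \left(51 + a + n\right)\right) \frac{1}{38 + a}}{3} = - \frac{\left(51 + a + 2 n\right) \frac{1}{38 + a}}{3} = - \frac{\frac{1}{38 + a} \left(51 + a + 2 n\right)}{3} = - \frac{51 + a + 2 n}{3 \left(38 + a\right)}$)
$Q - h{\left(209,S{\left(13,-9 \right)} \right)} = 654 - \frac{-51 - 209 - -2}{3 \left(38 + 209\right)} = 654 - \frac{-51 - 209 + 2}{3 \cdot 247} = 654 - \frac{1}{3} \cdot \frac{1}{247} \left(-258\right) = 654 - - \frac{86}{247} = 654 + \frac{86}{247} = \frac{161624}{247}$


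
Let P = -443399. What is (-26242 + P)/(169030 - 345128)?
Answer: 469641/176098 ≈ 2.6669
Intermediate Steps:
(-26242 + P)/(169030 - 345128) = (-26242 - 443399)/(169030 - 345128) = -469641/(-176098) = -469641*(-1/176098) = 469641/176098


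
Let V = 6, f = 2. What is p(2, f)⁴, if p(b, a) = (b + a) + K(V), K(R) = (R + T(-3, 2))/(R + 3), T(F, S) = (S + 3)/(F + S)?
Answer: 1874161/6561 ≈ 285.65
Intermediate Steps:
T(F, S) = (3 + S)/(F + S)
K(R) = (-5 + R)/(3 + R) (K(R) = (R + (3 + 2)/(-3 + 2))/(R + 3) = (R + 5/(-1))/(3 + R) = (R - 1*5)/(3 + R) = (R - 5)/(3 + R) = (-5 + R)/(3 + R))
p(b, a) = ⅑ + a + b (p(b, a) = (b + a) + (-5 + 6)/(3 + 6) = (a + b) + 1/9 = (a + b) + (⅑)*1 = (a + b) + ⅑ = ⅑ + a + b)
p(2, f)⁴ = (⅑ + 2 + 2)⁴ = (37/9)⁴ = 1874161/6561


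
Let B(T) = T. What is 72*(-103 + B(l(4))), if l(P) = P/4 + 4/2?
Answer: -7200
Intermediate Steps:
l(P) = 2 + P/4 (l(P) = P*(¼) + 4*(½) = P/4 + 2 = 2 + P/4)
72*(-103 + B(l(4))) = 72*(-103 + (2 + (¼)*4)) = 72*(-103 + (2 + 1)) = 72*(-103 + 3) = 72*(-100) = -7200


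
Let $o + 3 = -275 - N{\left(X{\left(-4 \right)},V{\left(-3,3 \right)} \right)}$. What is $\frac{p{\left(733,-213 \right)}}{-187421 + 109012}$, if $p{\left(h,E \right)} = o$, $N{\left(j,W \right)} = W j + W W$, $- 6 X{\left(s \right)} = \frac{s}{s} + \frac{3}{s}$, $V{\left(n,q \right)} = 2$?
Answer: $\frac{3383}{940908} \approx 0.0035955$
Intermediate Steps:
$X{\left(s \right)} = - \frac{1}{6} - \frac{1}{2 s}$ ($X{\left(s \right)} = - \frac{\frac{s}{s} + \frac{3}{s}}{6} = - \frac{1 + \frac{3}{s}}{6} = - \frac{1}{6} - \frac{1}{2 s}$)
$N{\left(j,W \right)} = W^{2} + W j$ ($N{\left(j,W \right)} = W j + W^{2} = W^{2} + W j$)
$o = - \frac{3383}{12}$ ($o = -3 - \left(275 + 2 \left(2 + \frac{-3 - -4}{6 \left(-4\right)}\right)\right) = -3 - \left(275 + 2 \left(2 + \frac{1}{6} \left(- \frac{1}{4}\right) \left(-3 + 4\right)\right)\right) = -3 - \left(275 + 2 \left(2 + \frac{1}{6} \left(- \frac{1}{4}\right) 1\right)\right) = -3 - \left(275 + 2 \left(2 - \frac{1}{24}\right)\right) = -3 - \left(275 + 2 \cdot \frac{47}{24}\right) = -3 - \frac{3347}{12} = - \frac{3383}{12} \approx -281.92$)
$p{\left(h,E \right)} = - \frac{3383}{12}$
$\frac{p{\left(733,-213 \right)}}{-187421 + 109012} = - \frac{3383}{12 \left(-187421 + 109012\right)} = - \frac{3383}{12 \left(-78409\right)} = \left(- \frac{3383}{12}\right) \left(- \frac{1}{78409}\right) = \frac{3383}{940908}$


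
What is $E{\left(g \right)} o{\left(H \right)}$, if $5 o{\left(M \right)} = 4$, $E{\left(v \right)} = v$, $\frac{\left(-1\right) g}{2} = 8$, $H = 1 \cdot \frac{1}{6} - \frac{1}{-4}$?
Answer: $- \frac{64}{5} \approx -12.8$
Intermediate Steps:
$H = \frac{5}{12}$ ($H = 1 \cdot \frac{1}{6} - - \frac{1}{4} = \frac{1}{6} + \frac{1}{4} = \frac{5}{12} \approx 0.41667$)
$g = -16$ ($g = \left(-2\right) 8 = -16$)
$o{\left(M \right)} = \frac{4}{5}$ ($o{\left(M \right)} = \frac{1}{5} \cdot 4 = \frac{4}{5}$)
$E{\left(g \right)} o{\left(H \right)} = \left(-16\right) \frac{4}{5} = - \frac{64}{5}$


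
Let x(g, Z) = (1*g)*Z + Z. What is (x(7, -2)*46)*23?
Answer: -16928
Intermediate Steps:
x(g, Z) = Z + Z*g (x(g, Z) = g*Z + Z = Z*g + Z = Z + Z*g)
(x(7, -2)*46)*23 = (-2*(1 + 7)*46)*23 = (-2*8*46)*23 = -16*46*23 = -736*23 = -16928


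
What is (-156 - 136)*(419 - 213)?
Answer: -60152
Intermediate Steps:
(-156 - 136)*(419 - 213) = -292*206 = -60152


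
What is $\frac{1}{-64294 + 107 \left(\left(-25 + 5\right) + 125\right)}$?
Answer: $- \frac{1}{53059} \approx -1.8847 \cdot 10^{-5}$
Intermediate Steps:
$\frac{1}{-64294 + 107 \left(\left(-25 + 5\right) + 125\right)} = \frac{1}{-64294 + 107 \left(-20 + 125\right)} = \frac{1}{-64294 + 107 \cdot 105} = \frac{1}{-64294 + 11235} = \frac{1}{-53059} = - \frac{1}{53059}$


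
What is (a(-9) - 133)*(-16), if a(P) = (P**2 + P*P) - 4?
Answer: -400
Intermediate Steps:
a(P) = -4 + 2*P**2 (a(P) = (P**2 + P**2) - 4 = 2*P**2 - 4 = -4 + 2*P**2)
(a(-9) - 133)*(-16) = ((-4 + 2*(-9)**2) - 133)*(-16) = ((-4 + 2*81) - 133)*(-16) = ((-4 + 162) - 133)*(-16) = (158 - 133)*(-16) = 25*(-16) = -400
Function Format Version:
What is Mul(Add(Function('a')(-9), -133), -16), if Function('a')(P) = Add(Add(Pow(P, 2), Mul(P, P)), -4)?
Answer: -400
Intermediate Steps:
Function('a')(P) = Add(-4, Mul(2, Pow(P, 2))) (Function('a')(P) = Add(Add(Pow(P, 2), Pow(P, 2)), -4) = Add(Mul(2, Pow(P, 2)), -4) = Add(-4, Mul(2, Pow(P, 2))))
Mul(Add(Function('a')(-9), -133), -16) = Mul(Add(Add(-4, Mul(2, Pow(-9, 2))), -133), -16) = Mul(Add(Add(-4, Mul(2, 81)), -133), -16) = Mul(Add(Add(-4, 162), -133), -16) = Mul(Add(158, -133), -16) = Mul(25, -16) = -400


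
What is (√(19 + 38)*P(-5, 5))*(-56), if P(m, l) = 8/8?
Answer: -56*√57 ≈ -422.79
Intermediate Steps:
P(m, l) = 1 (P(m, l) = 8*(⅛) = 1)
(√(19 + 38)*P(-5, 5))*(-56) = (√(19 + 38)*1)*(-56) = (√57*1)*(-56) = √57*(-56) = -56*√57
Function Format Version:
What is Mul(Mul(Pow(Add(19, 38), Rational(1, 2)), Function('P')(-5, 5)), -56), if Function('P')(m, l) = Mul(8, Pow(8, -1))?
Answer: Mul(-56, Pow(57, Rational(1, 2))) ≈ -422.79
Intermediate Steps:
Function('P')(m, l) = 1 (Function('P')(m, l) = Mul(8, Rational(1, 8)) = 1)
Mul(Mul(Pow(Add(19, 38), Rational(1, 2)), Function('P')(-5, 5)), -56) = Mul(Mul(Pow(Add(19, 38), Rational(1, 2)), 1), -56) = Mul(Mul(Pow(57, Rational(1, 2)), 1), -56) = Mul(Pow(57, Rational(1, 2)), -56) = Mul(-56, Pow(57, Rational(1, 2)))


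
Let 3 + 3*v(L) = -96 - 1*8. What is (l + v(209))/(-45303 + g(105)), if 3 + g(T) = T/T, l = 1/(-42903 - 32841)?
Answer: 2701537/3431581920 ≈ 0.00078726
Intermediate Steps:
v(L) = -107/3 (v(L) = -1 + (-96 - 1*8)/3 = -1 + (-96 - 8)/3 = -1 + (⅓)*(-104) = -1 - 104/3 = -107/3)
l = -1/75744 (l = 1/(-75744) = -1/75744 ≈ -1.3202e-5)
g(T) = -2 (g(T) = -3 + T/T = -3 + 1 = -2)
(l + v(209))/(-45303 + g(105)) = (-1/75744 - 107/3)/(-45303 - 2) = -2701537/75744/(-45305) = -2701537/75744*(-1/45305) = 2701537/3431581920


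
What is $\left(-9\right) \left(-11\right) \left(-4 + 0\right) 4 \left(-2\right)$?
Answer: $3168$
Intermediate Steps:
$\left(-9\right) \left(-11\right) \left(-4 + 0\right) 4 \left(-2\right) = 99 \left(\left(-4\right) \left(-8\right)\right) = 99 \cdot 32 = 3168$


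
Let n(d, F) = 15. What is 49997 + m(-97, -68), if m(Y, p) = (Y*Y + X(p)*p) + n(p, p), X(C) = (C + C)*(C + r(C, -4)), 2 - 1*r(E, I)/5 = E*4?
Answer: 12100317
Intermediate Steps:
r(E, I) = 10 - 20*E (r(E, I) = 10 - 5*E*4 = 10 - 20*E)
X(C) = 2*C*(10 - 19*C) (X(C) = (C + C)*(C + (10 - 20*C)) = (2*C)*(10 - 19*C) = 2*C*(10 - 19*C))
m(Y, p) = 15 + Y**2 + 2*p**2*(10 - 19*p) (m(Y, p) = (Y*Y + (2*p*(10 - 19*p))*p) + 15 = (Y**2 + 2*p**2*(10 - 19*p)) + 15 = 15 + Y**2 + 2*p**2*(10 - 19*p))
49997 + m(-97, -68) = 49997 + (15 + (-97)**2 + (-68)**2*(20 - 38*(-68))) = 49997 + (15 + 9409 + 4624*(20 + 2584)) = 49997 + (15 + 9409 + 4624*2604) = 49997 + (15 + 9409 + 12040896) = 49997 + 12050320 = 12100317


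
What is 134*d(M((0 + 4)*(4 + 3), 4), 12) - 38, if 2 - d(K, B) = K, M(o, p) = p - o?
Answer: 3446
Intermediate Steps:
d(K, B) = 2 - K
134*d(M((0 + 4)*(4 + 3), 4), 12) - 38 = 134*(2 - (4 - (0 + 4)*(4 + 3))) - 38 = 134*(2 - (4 - 4*7)) - 38 = 134*(2 - (4 - 1*28)) - 38 = 134*(2 - (4 - 28)) - 38 = 134*(2 - 1*(-24)) - 38 = 134*(2 + 24) - 38 = 134*26 - 38 = 3484 - 38 = 3446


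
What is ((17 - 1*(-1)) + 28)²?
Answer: 2116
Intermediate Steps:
((17 - 1*(-1)) + 28)² = ((17 + 1) + 28)² = (18 + 28)² = 46² = 2116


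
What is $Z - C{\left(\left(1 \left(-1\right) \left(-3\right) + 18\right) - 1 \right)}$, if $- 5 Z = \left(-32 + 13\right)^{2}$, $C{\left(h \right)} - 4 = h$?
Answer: $- \frac{481}{5} \approx -96.2$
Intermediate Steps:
$C{\left(h \right)} = 4 + h$
$Z = - \frac{361}{5}$ ($Z = - \frac{\left(-32 + 13\right)^{2}}{5} = - \frac{\left(-19\right)^{2}}{5} = \left(- \frac{1}{5}\right) 361 = - \frac{361}{5} \approx -72.2$)
$Z - C{\left(\left(1 \left(-1\right) \left(-3\right) + 18\right) - 1 \right)} = - \frac{361}{5} - \left(4 + \left(\left(1 \left(-1\right) \left(-3\right) + 18\right) - 1\right)\right) = - \frac{361}{5} - \left(4 + \left(\left(\left(-1\right) \left(-3\right) + 18\right) - 1\right)\right) = - \frac{361}{5} - \left(4 + \left(\left(3 + 18\right) - 1\right)\right) = - \frac{361}{5} - \left(4 + \left(21 - 1\right)\right) = - \frac{361}{5} - \left(4 + 20\right) = - \frac{361}{5} - 24 = - \frac{481}{5}$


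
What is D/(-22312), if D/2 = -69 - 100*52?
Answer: 5269/11156 ≈ 0.47230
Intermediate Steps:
D = -10538 (D = 2*(-69 - 100*52) = 2*(-69 - 5200) = 2*(-5269) = -10538)
D/(-22312) = -10538/(-22312) = -10538*(-1/22312) = 5269/11156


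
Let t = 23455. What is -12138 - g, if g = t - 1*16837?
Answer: -18756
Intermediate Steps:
g = 6618 (g = 23455 - 1*16837 = 23455 - 16837 = 6618)
-12138 - g = -12138 - 1*6618 = -12138 - 6618 = -18756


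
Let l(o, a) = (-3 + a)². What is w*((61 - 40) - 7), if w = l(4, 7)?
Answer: 224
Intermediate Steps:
w = 16 (w = (-3 + 7)² = 4² = 16)
w*((61 - 40) - 7) = 16*((61 - 40) - 7) = 16*(21 - 7) = 16*14 = 224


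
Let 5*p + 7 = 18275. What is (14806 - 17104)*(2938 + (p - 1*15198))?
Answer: 98887536/5 ≈ 1.9778e+7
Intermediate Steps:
p = 18268/5 (p = -7/5 + (1/5)*18275 = -7/5 + 3655 = 18268/5 ≈ 3653.6)
(14806 - 17104)*(2938 + (p - 1*15198)) = (14806 - 17104)*(2938 + (18268/5 - 1*15198)) = -2298*(2938 + (18268/5 - 15198)) = -2298*(2938 - 57722/5) = -2298*(-43032/5) = 98887536/5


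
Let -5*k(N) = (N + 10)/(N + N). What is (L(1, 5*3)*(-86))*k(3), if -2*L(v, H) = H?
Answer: -559/2 ≈ -279.50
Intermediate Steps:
L(v, H) = -H/2
k(N) = -(10 + N)/(10*N) (k(N) = -(N + 10)/(5*(N + N)) = -(10 + N)/(5*(2*N)) = -(10 + N)*1/(2*N)/5 = -(10 + N)/(10*N))
(L(1, 5*3)*(-86))*k(3) = (-5*3/2*(-86))*((⅒)*(-10 - 1*3)/3) = (-½*15*(-86))*((⅒)*(⅓)*(-10 - 3)) = (-15/2*(-86))*((⅒)*(⅓)*(-13)) = 645*(-13/30) = -559/2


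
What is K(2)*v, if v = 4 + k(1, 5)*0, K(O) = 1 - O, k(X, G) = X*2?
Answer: -4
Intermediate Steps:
k(X, G) = 2*X
v = 4 (v = 4 + (2*1)*0 = 4 + 2*0 = 4 + 0 = 4)
K(2)*v = (1 - 1*2)*4 = (1 - 2)*4 = -1*4 = -4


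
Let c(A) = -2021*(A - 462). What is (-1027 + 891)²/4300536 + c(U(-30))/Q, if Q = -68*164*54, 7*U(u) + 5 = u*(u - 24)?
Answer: -583057517387/755363345184 ≈ -0.77189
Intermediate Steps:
U(u) = -5/7 + u*(-24 + u)/7 (U(u) = -5/7 + (u*(u - 24))/7 = -5/7 + (u*(-24 + u))/7 = -5/7 + u*(-24 + u)/7)
c(A) = 933702 - 2021*A (c(A) = -2021*(-462 + A) = 933702 - 2021*A)
Q = -602208 (Q = -11152*54 = -602208)
(-1027 + 891)²/4300536 + c(U(-30))/Q = (-1027 + 891)²/4300536 + (933702 - 2021*(-5/7 - 24/7*(-30) + (⅐)*(-30)²))/(-602208) = (-136)²*(1/4300536) + (933702 - 2021*(-5/7 + 720/7 + (⅐)*900))*(-1/602208) = 18496*(1/4300536) + (933702 - 2021*(-5/7 + 720/7 + 900/7))*(-1/602208) = 2312/537567 + (933702 - 2021*1615/7)*(-1/602208) = 2312/537567 + (933702 - 3263915/7)*(-1/602208) = 2312/537567 + (3271999/7)*(-1/602208) = 2312/537567 - 3271999/4215456 = -583057517387/755363345184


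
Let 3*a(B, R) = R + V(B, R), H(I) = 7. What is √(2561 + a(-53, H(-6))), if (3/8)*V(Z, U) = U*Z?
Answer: 23*√38/3 ≈ 47.260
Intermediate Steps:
V(Z, U) = 8*U*Z/3 (V(Z, U) = 8*(U*Z)/3 = 8*U*Z/3)
a(B, R) = R/3 + 8*B*R/9 (a(B, R) = (R + 8*R*B/3)/3 = (R + 8*B*R/3)/3 = R/3 + 8*B*R/9)
√(2561 + a(-53, H(-6))) = √(2561 + (⅑)*7*(3 + 8*(-53))) = √(2561 + (⅑)*7*(3 - 424)) = √(2561 + (⅑)*7*(-421)) = √(2561 - 2947/9) = √(20102/9) = 23*√38/3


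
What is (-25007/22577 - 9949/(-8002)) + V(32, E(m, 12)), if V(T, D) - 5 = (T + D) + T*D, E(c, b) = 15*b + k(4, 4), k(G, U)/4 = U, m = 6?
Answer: 1175225319329/180661154 ≈ 6505.1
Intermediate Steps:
k(G, U) = 4*U
E(c, b) = 16 + 15*b (E(c, b) = 15*b + 4*4 = 15*b + 16 = 16 + 15*b)
V(T, D) = 5 + D + T + D*T (V(T, D) = 5 + ((T + D) + T*D) = 5 + ((D + T) + D*T) = 5 + (D + T + D*T) = 5 + D + T + D*T)
(-25007/22577 - 9949/(-8002)) + V(32, E(m, 12)) = (-25007/22577 - 9949/(-8002)) + (5 + (16 + 15*12) + 32 + (16 + 15*12)*32) = (-25007*1/22577 - 9949*(-1/8002)) + (5 + (16 + 180) + 32 + (16 + 180)*32) = (-25007/22577 + 9949/8002) + (5 + 196 + 32 + 196*32) = 24512559/180661154 + (5 + 196 + 32 + 6272) = 24512559/180661154 + 6505 = 1175225319329/180661154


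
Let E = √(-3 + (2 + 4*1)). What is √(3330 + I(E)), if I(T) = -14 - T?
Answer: √(3316 - √3) ≈ 57.570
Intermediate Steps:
E = √3 (E = √(-3 + (2 + 4)) = √(-3 + 6) = √3 ≈ 1.7320)
√(3330 + I(E)) = √(3330 + (-14 - √3)) = √(3316 - √3)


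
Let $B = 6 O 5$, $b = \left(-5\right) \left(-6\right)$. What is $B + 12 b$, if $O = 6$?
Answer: $540$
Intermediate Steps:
$b = 30$
$B = 180$ ($B = 6 \cdot 6 \cdot 5 = 36 \cdot 5 = 180$)
$B + 12 b = 180 + 12 \cdot 30 = 180 + 360 = 540$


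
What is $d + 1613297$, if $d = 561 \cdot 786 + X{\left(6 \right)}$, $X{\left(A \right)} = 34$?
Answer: $2054277$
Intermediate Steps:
$d = 440980$ ($d = 561 \cdot 786 + 34 = 440946 + 34 = 440980$)
$d + 1613297 = 440980 + 1613297 = 2054277$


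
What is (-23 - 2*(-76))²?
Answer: 16641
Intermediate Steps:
(-23 - 2*(-76))² = (-23 + 152)² = 129² = 16641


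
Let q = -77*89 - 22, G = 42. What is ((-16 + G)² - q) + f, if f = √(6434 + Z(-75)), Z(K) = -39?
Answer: 7551 + √6395 ≈ 7631.0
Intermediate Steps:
q = -6875 (q = -6853 - 22 = -6875)
f = √6395 (f = √(6434 - 39) = √6395 ≈ 79.969)
((-16 + G)² - q) + f = ((-16 + 42)² - 1*(-6875)) + √6395 = (26² + 6875) + √6395 = (676 + 6875) + √6395 = 7551 + √6395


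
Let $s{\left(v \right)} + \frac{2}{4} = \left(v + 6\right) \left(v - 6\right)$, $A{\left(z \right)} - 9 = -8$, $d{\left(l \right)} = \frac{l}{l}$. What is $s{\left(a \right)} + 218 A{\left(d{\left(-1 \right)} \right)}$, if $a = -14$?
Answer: $\frac{755}{2} \approx 377.5$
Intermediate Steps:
$d{\left(l \right)} = 1$
$A{\left(z \right)} = 1$ ($A{\left(z \right)} = 9 - 8 = 1$)
$s{\left(v \right)} = - \frac{1}{2} + \left(-6 + v\right) \left(6 + v\right)$ ($s{\left(v \right)} = - \frac{1}{2} + \left(v + 6\right) \left(v - 6\right) = - \frac{1}{2} + \left(6 + v\right) \left(-6 + v\right) = - \frac{1}{2} + \left(-6 + v\right) \left(6 + v\right)$)
$s{\left(a \right)} + 218 A{\left(d{\left(-1 \right)} \right)} = \left(- \frac{73}{2} + \left(-14\right)^{2}\right) + 218 \cdot 1 = \left(- \frac{73}{2} + 196\right) + 218 = \frac{319}{2} + 218 = \frac{755}{2}$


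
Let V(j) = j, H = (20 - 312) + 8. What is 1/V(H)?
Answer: -1/284 ≈ -0.0035211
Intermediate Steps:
H = -284 (H = -292 + 8 = -284)
1/V(H) = 1/(-284) = -1/284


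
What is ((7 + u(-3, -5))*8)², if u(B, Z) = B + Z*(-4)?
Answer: 36864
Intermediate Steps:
u(B, Z) = B - 4*Z
((7 + u(-3, -5))*8)² = ((7 + (-3 - 4*(-5)))*8)² = ((7 + (-3 + 20))*8)² = ((7 + 17)*8)² = (24*8)² = 192² = 36864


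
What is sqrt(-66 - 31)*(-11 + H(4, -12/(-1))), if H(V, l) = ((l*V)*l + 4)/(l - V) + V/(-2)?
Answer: 119*I*sqrt(97)/2 ≈ 586.01*I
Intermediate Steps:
H(V, l) = -V/2 + (4 + V*l**2)/(l - V) (H(V, l) = ((V*l)*l + 4)/(l - V) + V*(-1/2) = (V*l**2 + 4)/(l - V) - V/2 = (4 + V*l**2)/(l - V) - V/2 = -V/2 + (4 + V*l**2)/(l - V))
sqrt(-66 - 31)*(-11 + H(4, -12/(-1))) = sqrt(-66 - 31)*(-11 + (-4 - 1/2*4**2 + (1/2)*4*(-12/(-1)) - 1*4*(-12/(-1))**2)/(4 - (-12)/(-1))) = sqrt(-97)*(-11 + (-4 - 1/2*16 + (1/2)*4*(-12*(-1)) - 1*4*(-12*(-1))**2)/(4 - (-12)*(-1))) = (I*sqrt(97))*(-11 + (-4 - 8 + (1/2)*4*12 - 1*4*12**2)/(4 - 1*12)) = (I*sqrt(97))*(-11 + (-4 - 8 + 24 - 1*4*144)/(4 - 12)) = (I*sqrt(97))*(-11 + (-4 - 8 + 24 - 576)/(-8)) = (I*sqrt(97))*(-11 - 1/8*(-564)) = (I*sqrt(97))*(-11 + 141/2) = (I*sqrt(97))*(119/2) = 119*I*sqrt(97)/2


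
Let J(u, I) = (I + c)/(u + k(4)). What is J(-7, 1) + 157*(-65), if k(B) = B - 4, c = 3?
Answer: -71439/7 ≈ -10206.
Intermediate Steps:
k(B) = -4 + B
J(u, I) = (3 + I)/u (J(u, I) = (I + 3)/(u + (-4 + 4)) = (3 + I)/(u + 0) = (3 + I)/u)
J(-7, 1) + 157*(-65) = (3 + 1)/(-7) + 157*(-65) = -⅐*4 - 10205 = -4/7 - 10205 = -71439/7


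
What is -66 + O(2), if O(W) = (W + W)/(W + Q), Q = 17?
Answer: -1250/19 ≈ -65.789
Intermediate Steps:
O(W) = 2*W/(17 + W) (O(W) = (W + W)/(W + 17) = (2*W)/(17 + W) = 2*W/(17 + W))
-66 + O(2) = -66 + 2*2/(17 + 2) = -66 + 2*2/19 = -66 + 2*2*(1/19) = -66 + 4/19 = -1250/19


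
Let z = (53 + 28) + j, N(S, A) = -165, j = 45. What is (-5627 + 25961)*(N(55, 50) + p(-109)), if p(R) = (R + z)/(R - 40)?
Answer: -500257068/149 ≈ -3.3574e+6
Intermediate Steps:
z = 126 (z = (53 + 28) + 45 = 81 + 45 = 126)
p(R) = (126 + R)/(-40 + R) (p(R) = (R + 126)/(R - 40) = (126 + R)/(-40 + R))
(-5627 + 25961)*(N(55, 50) + p(-109)) = (-5627 + 25961)*(-165 + (126 - 109)/(-40 - 109)) = 20334*(-165 + 17/(-149)) = 20334*(-165 - 1/149*17) = 20334*(-165 - 17/149) = 20334*(-24602/149) = -500257068/149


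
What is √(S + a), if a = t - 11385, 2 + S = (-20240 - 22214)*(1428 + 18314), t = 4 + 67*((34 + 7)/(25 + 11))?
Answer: I*√30172974289/6 ≈ 28951.0*I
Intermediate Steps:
t = 2891/36 (t = 4 + 67*(41/36) = 4 + 2747/36 = 2891/36 ≈ 80.306)
S = -838126870 (S = -2 + (-20240 - 22214)*(1428 + 18314) = -2 - 42454*19742 = -2 - 838126868 = -838126870)
a = -406969/36 (a = 2891/36 - 11385 = -406969/36 ≈ -11305.)
√(S + a) = √(-838126870 - 406969/36) = √(-30172974289/36) = I*√30172974289/6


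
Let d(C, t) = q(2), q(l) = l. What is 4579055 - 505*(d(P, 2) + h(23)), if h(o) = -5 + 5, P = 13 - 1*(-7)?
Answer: 4578045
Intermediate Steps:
P = 20 (P = 13 + 7 = 20)
h(o) = 0
d(C, t) = 2
4579055 - 505*(d(P, 2) + h(23)) = 4579055 - 505*(2 + 0) = 4579055 - 505*2 = 4579055 - 1*1010 = 4579055 - 1010 = 4578045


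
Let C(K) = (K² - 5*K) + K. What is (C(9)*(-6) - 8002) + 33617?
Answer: 25345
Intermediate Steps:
C(K) = K² - 4*K
(C(9)*(-6) - 8002) + 33617 = ((9*(-4 + 9))*(-6) - 8002) + 33617 = ((9*5)*(-6) - 8002) + 33617 = (45*(-6) - 8002) + 33617 = (-270 - 8002) + 33617 = -8272 + 33617 = 25345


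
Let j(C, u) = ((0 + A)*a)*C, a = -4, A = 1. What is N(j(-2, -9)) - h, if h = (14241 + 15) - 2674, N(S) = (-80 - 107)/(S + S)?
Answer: -185499/16 ≈ -11594.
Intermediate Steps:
j(C, u) = -4*C (j(C, u) = ((0 + 1)*(-4))*C = (1*(-4))*C = -4*C)
N(S) = -187/(2*S) (N(S) = -187*1/(2*S) = -187/(2*S))
h = 11582 (h = 14256 - 2674 = 11582)
N(j(-2, -9)) - h = -187/(2*((-4*(-2)))) - 1*11582 = -187/2/8 - 11582 = -187/2*⅛ - 11582 = -187/16 - 11582 = -185499/16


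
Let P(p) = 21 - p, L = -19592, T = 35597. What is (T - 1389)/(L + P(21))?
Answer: -4276/2449 ≈ -1.7460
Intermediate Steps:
(T - 1389)/(L + P(21)) = (35597 - 1389)/(-19592 + (21 - 1*21)) = 34208/(-19592 + (21 - 21)) = 34208/(-19592 + 0) = 34208/(-19592) = 34208*(-1/19592) = -4276/2449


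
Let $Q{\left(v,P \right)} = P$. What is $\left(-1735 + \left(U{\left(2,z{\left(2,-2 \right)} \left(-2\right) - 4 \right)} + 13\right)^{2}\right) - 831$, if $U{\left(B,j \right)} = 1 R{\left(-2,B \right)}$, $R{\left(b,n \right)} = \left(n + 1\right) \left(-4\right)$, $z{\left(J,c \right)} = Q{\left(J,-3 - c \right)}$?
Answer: $-2565$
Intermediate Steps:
$z{\left(J,c \right)} = -3 - c$
$R{\left(b,n \right)} = -4 - 4 n$ ($R{\left(b,n \right)} = \left(1 + n\right) \left(-4\right) = -4 - 4 n$)
$U{\left(B,j \right)} = -4 - 4 B$ ($U{\left(B,j \right)} = 1 \left(-4 - 4 B\right) = -4 - 4 B$)
$\left(-1735 + \left(U{\left(2,z{\left(2,-2 \right)} \left(-2\right) - 4 \right)} + 13\right)^{2}\right) - 831 = \left(-1735 + \left(\left(-4 - 8\right) + 13\right)^{2}\right) - 831 = \left(-1735 + \left(-12 + 13\right)^{2}\right) - 831 = \left(-1735 + 1^{2}\right) - 831 = \left(-1735 + 1\right) - 831 = -1734 - 831 = -2565$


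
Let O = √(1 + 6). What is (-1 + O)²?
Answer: (1 - √7)² ≈ 2.7085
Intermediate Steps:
O = √7 ≈ 2.6458
(-1 + O)² = (-1 + √7)²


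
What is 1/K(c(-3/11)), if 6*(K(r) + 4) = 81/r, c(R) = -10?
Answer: -20/107 ≈ -0.18692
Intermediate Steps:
K(r) = -4 + 27/(2*r) (K(r) = -4 + (81/r)/6 = -4 + 27/(2*r))
1/K(c(-3/11)) = 1/(-4 + (27/2)/(-10)) = 1/(-4 + (27/2)*(-⅒)) = 1/(-4 - 27/20) = 1/(-107/20) = -20/107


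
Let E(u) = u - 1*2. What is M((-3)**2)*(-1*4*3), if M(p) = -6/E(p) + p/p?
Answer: -12/7 ≈ -1.7143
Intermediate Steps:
E(u) = -2 + u (E(u) = u - 2 = -2 + u)
M(p) = 1 - 6/(-2 + p) (M(p) = -6/(-2 + p) + p/p = -6/(-2 + p) + 1 = 1 - 6/(-2 + p))
M((-3)**2)*(-1*4*3) = ((-8 + (-3)**2)/(-2 + (-3)**2))*(-1*4*3) = ((-8 + 9)/(-2 + 9))*(-4*3) = (1/7)*(-12) = -12/7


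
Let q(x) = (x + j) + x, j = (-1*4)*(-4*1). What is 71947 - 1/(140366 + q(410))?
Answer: 10159060293/141202 ≈ 71947.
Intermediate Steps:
j = 16 (j = -4*(-4) = 16)
q(x) = 16 + 2*x (q(x) = (x + 16) + x = (16 + x) + x = 16 + 2*x)
71947 - 1/(140366 + q(410)) = 71947 - 1/(140366 + (16 + 2*410)) = 71947 - 1/(140366 + (16 + 820)) = 71947 - 1/(140366 + 836) = 71947 - 1/141202 = 10159060293/141202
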